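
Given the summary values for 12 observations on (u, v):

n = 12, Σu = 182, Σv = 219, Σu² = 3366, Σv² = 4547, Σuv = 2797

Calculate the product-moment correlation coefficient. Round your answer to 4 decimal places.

r = (nΣuv − ΣuΣv) / √[(nΣu² − (Σu)²)(nΣv² − (Σv)²)]
Numerator: 12×2797 − 182×219 = -6294
Denominator: √[(40392 − 33124)(54564 − 47961)] = √[7268 × 6603] = 6927.5251
r = -6294 / 6927.5251 ≈ -0.9085

-0.9085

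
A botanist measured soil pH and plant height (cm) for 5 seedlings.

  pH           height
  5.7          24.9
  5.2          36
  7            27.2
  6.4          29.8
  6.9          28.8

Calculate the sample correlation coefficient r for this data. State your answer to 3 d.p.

n = 5, Σx = 31.2, Σy = 146.7, Σx² = 197.1, Σy² = 4373.33, Σxy = 908.97
nΣxy − ΣxΣy = 4544.85 − 4577.04 = -32.19
nΣx² − (Σx)² = 985.5 − 973.44 = 12.06; nΣy² − (Σy)² = 21866.65 − 21520.89 = 345.76
r = -32.19 / √(12.06 × 345.76) = -32.19 / 64.5745 ≈ -0.498

-0.498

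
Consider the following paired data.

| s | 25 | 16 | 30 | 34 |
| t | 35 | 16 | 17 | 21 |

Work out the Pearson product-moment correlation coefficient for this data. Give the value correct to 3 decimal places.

n = 4, Σs = 105, Σt = 89, Σs² = 2937, Σt² = 2211, Σst = 2355
nΣst − ΣsΣt = 9420 − 9345 = 75
nΣs² − (Σs)² = 11748 − 11025 = 723; nΣt² − (Σt)² = 8844 − 7921 = 923
r = 75 / √(723 × 923) = 75 / 816.9021 ≈ 0.092

0.092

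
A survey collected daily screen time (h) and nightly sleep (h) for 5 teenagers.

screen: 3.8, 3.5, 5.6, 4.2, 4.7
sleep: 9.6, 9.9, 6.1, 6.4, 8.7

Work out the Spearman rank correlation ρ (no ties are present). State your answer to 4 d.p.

Rank screen: 2, 1, 5, 3, 4
Rank sleep: 4, 5, 1, 2, 3
d = rank(screen) − rank(sleep): -2, -4, 4, 1, 1; Σd² = 38
ρ = 1 − 6Σd² / [n(n²−1)] = 1 − 6×38 / (5×24) = 1 − 228/120 ≈ -0.9000

-0.9000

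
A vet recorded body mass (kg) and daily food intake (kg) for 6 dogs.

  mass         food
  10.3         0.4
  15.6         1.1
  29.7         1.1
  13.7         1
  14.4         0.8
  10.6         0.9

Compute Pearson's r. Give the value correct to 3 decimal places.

0.572

n = 6, Σx = 94.3, Σy = 5.3, Σx² = 1738.95, Σy² = 5.03, Σxy = 88.71
nΣxy − ΣxΣy = 532.26 − 499.79 = 32.47
nΣx² − (Σx)² = 10433.7 − 8892.49 = 1541.21; nΣy² − (Σy)² = 30.18 − 28.09 = 2.09
r = 32.47 / √(1541.21 × 2.09) = 32.47 / 56.7550 ≈ 0.572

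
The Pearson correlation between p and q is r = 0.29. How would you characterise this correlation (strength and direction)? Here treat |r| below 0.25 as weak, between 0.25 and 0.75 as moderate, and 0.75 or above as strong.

r = 0.29 > 0 so the relationship is positive.
|r| = 0.29, which falls in the moderate range.

moderate positive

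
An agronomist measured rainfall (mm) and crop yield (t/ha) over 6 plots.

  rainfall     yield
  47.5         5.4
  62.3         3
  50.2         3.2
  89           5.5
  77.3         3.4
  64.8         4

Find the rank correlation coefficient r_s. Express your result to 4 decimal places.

0.3143

Rank rainfall: 1, 3, 2, 6, 5, 4
Rank yield: 5, 1, 2, 6, 3, 4
d = rank(rainfall) − rank(yield): -4, 2, 0, 0, 2, 0; Σd² = 24
ρ = 1 − 6Σd² / [n(n²−1)] = 1 − 6×24 / (6×35) = 1 − 144/210 ≈ 0.3143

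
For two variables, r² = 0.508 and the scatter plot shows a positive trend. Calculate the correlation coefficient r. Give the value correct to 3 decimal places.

0.713

|r| = √0.508 = 0.713
The association is positive, so r = 0.713.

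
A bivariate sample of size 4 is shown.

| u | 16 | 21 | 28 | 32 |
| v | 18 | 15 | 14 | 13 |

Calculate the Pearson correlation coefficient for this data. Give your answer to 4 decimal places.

-0.9515

n = 4, Σu = 97, Σv = 60, Σu² = 2505, Σv² = 914, Σuv = 1411
nΣuv − ΣuΣv = 5644 − 5820 = -176
nΣu² − (Σu)² = 10020 − 9409 = 611; nΣv² − (Σv)² = 3656 − 3600 = 56
r = -176 / √(611 × 56) = -176 / 184.9757 ≈ -0.9515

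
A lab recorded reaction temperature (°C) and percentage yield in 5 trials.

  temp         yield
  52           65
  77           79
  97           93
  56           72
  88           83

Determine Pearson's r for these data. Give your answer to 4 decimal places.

n = 5, Σx = 370, Σy = 392, Σx² = 28922, Σy² = 31188, Σxy = 29820
nΣxy − ΣxΣy = 149100 − 145040 = 4060
nΣx² − (Σx)² = 144610 − 136900 = 7710; nΣy² − (Σy)² = 155940 − 153664 = 2276
r = 4060 / √(7710 × 2276) = 4060 / 4189.0285 ≈ 0.9692

0.9692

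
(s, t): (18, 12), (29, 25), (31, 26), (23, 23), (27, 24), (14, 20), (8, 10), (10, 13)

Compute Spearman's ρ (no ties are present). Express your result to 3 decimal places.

0.929

Rank s: 4, 7, 8, 5, 6, 3, 1, 2
Rank t: 2, 7, 8, 5, 6, 4, 1, 3
d = rank(s) − rank(t): 2, 0, 0, 0, 0, -1, 0, -1; Σd² = 6
ρ = 1 − 6Σd² / [n(n²−1)] = 1 − 6×6 / (8×63) = 1 − 36/504 ≈ 0.929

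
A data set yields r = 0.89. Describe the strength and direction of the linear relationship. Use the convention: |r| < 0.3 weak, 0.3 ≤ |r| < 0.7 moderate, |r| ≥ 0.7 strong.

r = 0.89 > 0 so the relationship is positive.
|r| = 0.89, which falls in the strong range.

strong positive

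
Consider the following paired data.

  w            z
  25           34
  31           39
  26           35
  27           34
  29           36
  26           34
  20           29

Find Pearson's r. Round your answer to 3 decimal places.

n = 7, Σw = 184, Σz = 241, Σw² = 4908, Σz² = 8351, Σwz = 6395
nΣwz − ΣwΣz = 44765 − 44344 = 421
nΣw² − (Σw)² = 34356 − 33856 = 500; nΣz² − (Σz)² = 58457 − 58081 = 376
r = 421 / √(500 × 376) = 421 / 433.5897 ≈ 0.971

0.971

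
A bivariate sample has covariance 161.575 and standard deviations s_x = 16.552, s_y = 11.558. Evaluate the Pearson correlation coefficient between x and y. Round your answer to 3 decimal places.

0.845

r = Cov(x,y) / (s_x · s_y) = 161.575 / (16.552 × 11.558)
  = 161.575 / 191.3080 ≈ 0.845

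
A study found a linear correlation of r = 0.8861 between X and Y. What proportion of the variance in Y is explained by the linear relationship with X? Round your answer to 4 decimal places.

r² = (0.8861)² = 0.7852

0.7852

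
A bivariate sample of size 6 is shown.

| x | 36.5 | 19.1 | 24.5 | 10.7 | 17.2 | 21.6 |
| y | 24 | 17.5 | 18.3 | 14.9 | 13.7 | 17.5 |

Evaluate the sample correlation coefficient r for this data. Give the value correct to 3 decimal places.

0.932

n = 6, Σx = 129.6, Σy = 105.9, Σx² = 3174.2, Σy² = 1933.09, Σxy = 2431.67
nΣxy − ΣxΣy = 14590.02 − 13724.64 = 865.38
nΣx² − (Σx)² = 19045.2 − 16796.16 = 2249.04; nΣy² − (Σy)² = 11598.54 − 11214.81 = 383.73
r = 865.38 / √(2249.04 × 383.73) = 865.38 / 928.9909 ≈ 0.932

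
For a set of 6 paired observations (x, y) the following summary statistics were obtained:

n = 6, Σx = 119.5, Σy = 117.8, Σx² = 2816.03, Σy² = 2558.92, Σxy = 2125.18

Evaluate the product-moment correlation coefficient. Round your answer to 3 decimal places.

-0.675

r = (nΣxy − ΣxΣy) / √[(nΣx² − (Σx)²)(nΣy² − (Σy)²)]
Numerator: 6×2125.18 − 119.5×117.8 = -1326.02
Denominator: √[(16896.18 − 14280.25)(15353.52 − 13876.84)] = √[2615.93 × 1476.68] = 1965.4240
r = -1326.02 / 1965.4240 ≈ -0.675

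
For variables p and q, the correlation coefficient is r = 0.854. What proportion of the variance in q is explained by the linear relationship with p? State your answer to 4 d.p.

0.7293

r² = (0.854)² = 0.7293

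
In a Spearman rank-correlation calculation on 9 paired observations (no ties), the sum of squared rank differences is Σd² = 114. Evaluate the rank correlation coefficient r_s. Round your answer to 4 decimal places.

0.0500

ρ = 1 − 6Σd² / [n(n²−1)] = 1 − 6×114 / (9×80)
  = 1 − 684/720 = 1 − 0.95000 ≈ 0.0500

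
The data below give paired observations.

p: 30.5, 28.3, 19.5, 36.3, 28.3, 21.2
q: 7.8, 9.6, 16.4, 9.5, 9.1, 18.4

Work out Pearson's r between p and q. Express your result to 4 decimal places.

-0.8360

n = 6, Σp = 164.1, Σq = 70.8, Σp² = 4679.41, Σq² = 933.58, Σpq = 1821.84
nΣpq − ΣpΣq = 10931.04 − 11618.28 = -687.24
nΣp² − (Σp)² = 28076.46 − 26928.81 = 1147.65; nΣq² − (Σq)² = 5601.48 − 5012.64 = 588.84
r = -687.24 / √(1147.65 × 588.84) = -687.24 / 822.0597 ≈ -0.8360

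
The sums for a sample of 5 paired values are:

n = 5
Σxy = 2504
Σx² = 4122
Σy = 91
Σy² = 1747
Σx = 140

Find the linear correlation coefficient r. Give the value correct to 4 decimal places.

r = (nΣxy − ΣxΣy) / √[(nΣx² − (Σx)²)(nΣy² − (Σy)²)]
Numerator: 5×2504 − 140×91 = -220
Denominator: √[(20610 − 19600)(8735 − 8281)] = √[1010 × 454] = 677.1558
r = -220 / 677.1558 ≈ -0.3249

-0.3249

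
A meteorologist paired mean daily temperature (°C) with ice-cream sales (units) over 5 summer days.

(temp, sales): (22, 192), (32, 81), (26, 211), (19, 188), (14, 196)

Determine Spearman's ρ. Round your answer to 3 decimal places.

Rank temp: 3, 5, 4, 2, 1
Rank sales: 3, 1, 5, 2, 4
d = rank(temp) − rank(sales): 0, 4, -1, 0, -3; Σd² = 26
ρ = 1 − 6Σd² / [n(n²−1)] = 1 − 6×26 / (5×24) = 1 − 156/120 ≈ -0.300

-0.300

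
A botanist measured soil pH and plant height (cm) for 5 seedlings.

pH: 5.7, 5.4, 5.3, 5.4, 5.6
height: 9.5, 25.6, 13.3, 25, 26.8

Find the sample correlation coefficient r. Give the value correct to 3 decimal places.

-0.215

n = 5, Σx = 27.4, Σy = 100.2, Σx² = 150.26, Σy² = 2265.74, Σxy = 547.96
nΣxy − ΣxΣy = 2739.8 − 2745.48 = -5.68
nΣx² − (Σx)² = 751.3 − 750.76 = 0.54; nΣy² − (Σy)² = 11328.7 − 10040.04 = 1288.66
r = -5.68 / √(0.54 × 1288.66) = -5.68 / 26.3795 ≈ -0.215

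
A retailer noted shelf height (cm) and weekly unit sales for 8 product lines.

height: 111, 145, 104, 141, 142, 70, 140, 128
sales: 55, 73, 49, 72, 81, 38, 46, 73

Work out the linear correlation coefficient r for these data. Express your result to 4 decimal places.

0.7491

n = 8, Σx = 981, Σy = 487, Σx² = 125091, Σy² = 31389, Σxy = 61884
nΣxy − ΣxΣy = 495072 − 477747 = 17325
nΣx² − (Σx)² = 1000728 − 962361 = 38367; nΣy² − (Σy)² = 251112 − 237169 = 13943
r = 17325 / √(38367 × 13943) = 17325 / 23129.0095 ≈ 0.7491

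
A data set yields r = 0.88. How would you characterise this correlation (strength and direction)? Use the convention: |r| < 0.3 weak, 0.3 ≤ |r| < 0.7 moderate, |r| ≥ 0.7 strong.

r = 0.88 > 0 so the relationship is positive.
|r| = 0.88, which falls in the strong range.

strong positive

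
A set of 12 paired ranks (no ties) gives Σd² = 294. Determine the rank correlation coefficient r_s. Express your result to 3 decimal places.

-0.028

ρ = 1 − 6Σd² / [n(n²−1)] = 1 − 6×294 / (12×143)
  = 1 − 1764/1716 = 1 − 1.0280 ≈ -0.028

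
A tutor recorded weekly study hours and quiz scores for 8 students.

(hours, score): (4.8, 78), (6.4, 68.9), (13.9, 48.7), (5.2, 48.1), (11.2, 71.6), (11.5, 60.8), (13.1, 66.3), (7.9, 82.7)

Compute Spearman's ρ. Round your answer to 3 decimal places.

-0.333

Rank hours: 1, 3, 8, 2, 5, 6, 7, 4
Rank score: 7, 5, 2, 1, 6, 3, 4, 8
d = rank(hours) − rank(score): -6, -2, 6, 1, -1, 3, 3, -4; Σd² = 112
ρ = 1 − 6Σd² / [n(n²−1)] = 1 − 6×112 / (8×63) = 1 − 672/504 ≈ -0.333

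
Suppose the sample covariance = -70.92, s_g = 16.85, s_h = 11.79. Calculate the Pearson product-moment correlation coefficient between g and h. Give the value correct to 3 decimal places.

-0.357

r = Cov(g,h) / (s_g · s_h) = -70.92 / (16.85 × 11.79)
  = -70.92 / 198.6615 ≈ -0.357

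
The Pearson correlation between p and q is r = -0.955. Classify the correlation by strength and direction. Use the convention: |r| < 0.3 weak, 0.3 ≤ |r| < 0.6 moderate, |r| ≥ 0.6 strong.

strong negative

r = -0.955 < 0 so the relationship is negative.
|r| = 0.955, which falls in the strong range.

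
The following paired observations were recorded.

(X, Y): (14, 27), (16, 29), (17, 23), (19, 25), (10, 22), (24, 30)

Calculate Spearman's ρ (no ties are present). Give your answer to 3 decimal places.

Rank X: 2, 3, 4, 5, 1, 6
Rank Y: 4, 5, 2, 3, 1, 6
d = rank(X) − rank(Y): -2, -2, 2, 2, 0, 0; Σd² = 16
ρ = 1 − 6Σd² / [n(n²−1)] = 1 − 6×16 / (6×35) = 1 − 96/210 ≈ 0.543

0.543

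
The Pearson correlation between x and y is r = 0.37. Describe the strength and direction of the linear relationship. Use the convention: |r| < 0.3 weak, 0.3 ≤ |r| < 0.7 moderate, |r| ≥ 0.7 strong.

moderate positive

r = 0.37 > 0 so the relationship is positive.
|r| = 0.37, which falls in the moderate range.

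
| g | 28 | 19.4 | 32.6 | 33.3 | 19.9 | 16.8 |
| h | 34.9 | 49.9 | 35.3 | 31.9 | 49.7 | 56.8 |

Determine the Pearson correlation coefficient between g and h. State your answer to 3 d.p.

n = 6, Σg = 150, Σh = 258.5, Σg² = 4010.26, Σh² = 11668.05, Σgh = 6101.58
nΣgh − ΣgΣh = 36609.48 − 38775 = -2165.52
nΣg² − (Σg)² = 24061.56 − 22500 = 1561.56; nΣh² − (Σh)² = 70008.3 − 66822.25 = 3186.05
r = -2165.52 / √(1561.56 × 3186.05) = -2165.52 / 2230.5175 ≈ -0.971

-0.971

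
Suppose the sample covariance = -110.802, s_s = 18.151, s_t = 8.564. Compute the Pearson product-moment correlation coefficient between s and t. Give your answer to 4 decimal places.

r = Cov(s,t) / (s_s · s_t) = -110.802 / (18.151 × 8.564)
  = -110.802 / 155.4452 ≈ -0.7128

-0.7128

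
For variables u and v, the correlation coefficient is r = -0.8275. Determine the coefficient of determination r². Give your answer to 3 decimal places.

r² = (-0.8275)² = 0.685

0.685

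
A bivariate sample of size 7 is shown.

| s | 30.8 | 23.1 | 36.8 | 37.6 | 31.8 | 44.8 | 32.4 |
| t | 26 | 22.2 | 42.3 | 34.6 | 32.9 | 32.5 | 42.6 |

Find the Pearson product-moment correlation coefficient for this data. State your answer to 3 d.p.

n = 7, Σs = 237.3, Σt = 233.1, Σs² = 8318.29, Σt² = 8108.71, Σst = 8053.68
nΣst − ΣsΣt = 56375.76 − 55314.63 = 1061.13
nΣs² − (Σs)² = 58228.03 − 56311.29 = 1916.74; nΣt² − (Σt)² = 56760.97 − 54335.61 = 2425.36
r = 1061.13 / √(1916.74 × 2425.36) = 1061.13 / 2156.1040 ≈ 0.492

0.492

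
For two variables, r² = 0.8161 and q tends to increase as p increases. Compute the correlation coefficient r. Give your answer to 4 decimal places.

0.9034

|r| = √0.8161 = 0.9034
The association is positive, so r = 0.9034.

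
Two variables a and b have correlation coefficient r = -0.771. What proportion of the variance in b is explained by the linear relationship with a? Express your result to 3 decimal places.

r² = (-0.771)² = 0.594

0.594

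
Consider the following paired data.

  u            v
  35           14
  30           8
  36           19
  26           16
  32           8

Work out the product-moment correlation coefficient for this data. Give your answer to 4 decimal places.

0.2409

n = 5, Σu = 159, Σv = 65, Σu² = 5121, Σv² = 941, Σuv = 2086
nΣuv − ΣuΣv = 10430 − 10335 = 95
nΣu² − (Σu)² = 25605 − 25281 = 324; nΣv² − (Σv)² = 4705 − 4225 = 480
r = 95 / √(324 × 480) = 95 / 394.3602 ≈ 0.2409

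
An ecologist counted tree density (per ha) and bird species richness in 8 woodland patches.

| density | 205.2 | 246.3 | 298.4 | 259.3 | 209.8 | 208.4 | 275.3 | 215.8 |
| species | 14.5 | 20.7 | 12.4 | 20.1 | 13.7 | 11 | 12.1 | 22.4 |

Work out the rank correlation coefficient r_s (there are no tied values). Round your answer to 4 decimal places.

Rank density: 1, 5, 8, 6, 3, 2, 7, 4
Rank species: 5, 7, 3, 6, 4, 1, 2, 8
d = rank(density) − rank(species): -4, -2, 5, 0, -1, 1, 5, -4; Σd² = 88
ρ = 1 − 6Σd² / [n(n²−1)] = 1 − 6×88 / (8×63) = 1 − 528/504 ≈ -0.0476

-0.0476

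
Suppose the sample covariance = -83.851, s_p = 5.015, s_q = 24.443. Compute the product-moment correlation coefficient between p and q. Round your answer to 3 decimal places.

r = Cov(p,q) / (s_p · s_q) = -83.851 / (5.015 × 24.443)
  = -83.851 / 122.5816 ≈ -0.684

-0.684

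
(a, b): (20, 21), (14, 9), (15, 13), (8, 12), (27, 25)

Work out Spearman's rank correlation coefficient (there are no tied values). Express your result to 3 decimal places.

Rank a: 4, 2, 3, 1, 5
Rank b: 4, 1, 3, 2, 5
d = rank(a) − rank(b): 0, 1, 0, -1, 0; Σd² = 2
ρ = 1 − 6Σd² / [n(n²−1)] = 1 − 6×2 / (5×24) = 1 − 12/120 ≈ 0.900

0.900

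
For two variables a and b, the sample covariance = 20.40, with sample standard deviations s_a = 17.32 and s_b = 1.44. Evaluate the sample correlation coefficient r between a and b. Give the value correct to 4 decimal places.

0.8179

r = Cov(a,b) / (s_a · s_b) = 20.40 / (17.32 × 1.44)
  = 20.40 / 24.9408 ≈ 0.8179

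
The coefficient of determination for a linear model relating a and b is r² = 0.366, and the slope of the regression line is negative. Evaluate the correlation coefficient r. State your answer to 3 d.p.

-0.605

|r| = √0.366 = 0.605
The association is negative, so r = −0.605.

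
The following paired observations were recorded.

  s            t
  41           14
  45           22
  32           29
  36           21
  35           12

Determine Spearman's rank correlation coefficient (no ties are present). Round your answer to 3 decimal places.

-0.100

Rank s: 4, 5, 1, 3, 2
Rank t: 2, 4, 5, 3, 1
d = rank(s) − rank(t): 2, 1, -4, 0, 1; Σd² = 22
ρ = 1 − 6Σd² / [n(n²−1)] = 1 − 6×22 / (5×24) = 1 − 132/120 ≈ -0.100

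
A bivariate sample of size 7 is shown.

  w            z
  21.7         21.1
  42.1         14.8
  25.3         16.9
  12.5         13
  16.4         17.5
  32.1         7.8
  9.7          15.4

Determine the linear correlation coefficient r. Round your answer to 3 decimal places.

n = 7, Σw = 159.8, Σz = 106.5, Σw² = 4433.1, Σz² = 1723.11, Σwz = 2357.78
nΣwz − ΣwΣz = 16504.46 − 17018.7 = -514.24
nΣw² − (Σw)² = 31031.7 − 25536.04 = 5495.66; nΣz² − (Σz)² = 12061.77 − 11342.25 = 719.52
r = -514.24 / √(5495.66 × 719.52) = -514.24 / 1988.5264 ≈ -0.259

-0.259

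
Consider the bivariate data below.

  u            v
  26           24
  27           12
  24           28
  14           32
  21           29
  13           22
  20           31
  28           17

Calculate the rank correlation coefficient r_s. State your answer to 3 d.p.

-0.619

Rank u: 6, 7, 5, 2, 4, 1, 3, 8
Rank v: 4, 1, 5, 8, 6, 3, 7, 2
d = rank(u) − rank(v): 2, 6, 0, -6, -2, -2, -4, 6; Σd² = 136
ρ = 1 − 6Σd² / [n(n²−1)] = 1 − 6×136 / (8×63) = 1 − 816/504 ≈ -0.619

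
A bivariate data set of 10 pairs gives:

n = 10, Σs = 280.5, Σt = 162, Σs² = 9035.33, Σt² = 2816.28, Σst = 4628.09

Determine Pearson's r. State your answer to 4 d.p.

r = (nΣst − ΣsΣt) / √[(nΣs² − (Σs)²)(nΣt² − (Σt)²)]
Numerator: 10×4628.09 − 280.5×162 = 839.9
Denominator: √[(90353.3 − 78680.25)(28162.8 − 26244)] = √[11673.05 × 1918.8] = 4732.6788
r = 839.9 / 4732.6788 ≈ 0.1775

0.1775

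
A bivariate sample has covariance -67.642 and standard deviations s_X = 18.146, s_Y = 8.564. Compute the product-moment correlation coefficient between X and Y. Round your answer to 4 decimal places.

-0.4353

r = Cov(X,Y) / (s_X · s_Y) = -67.642 / (18.146 × 8.564)
  = -67.642 / 155.4023 ≈ -0.4353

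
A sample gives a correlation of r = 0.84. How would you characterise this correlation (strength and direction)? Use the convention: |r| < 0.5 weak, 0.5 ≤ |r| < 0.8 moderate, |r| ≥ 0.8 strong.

r = 0.84 > 0 so the relationship is positive.
|r| = 0.84, which falls in the strong range.

strong positive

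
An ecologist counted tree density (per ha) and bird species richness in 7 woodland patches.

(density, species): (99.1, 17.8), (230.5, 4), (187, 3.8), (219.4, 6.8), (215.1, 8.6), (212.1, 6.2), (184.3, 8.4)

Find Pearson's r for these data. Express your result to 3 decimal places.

-0.870

n = 7, Σx = 1347.5, Σy = 55.6, Σx² = 271277.33, Σy² = 576.48, Σxy = 9601.5
nΣxy − ΣxΣy = 67210.5 − 74921 = -7710.5
nΣx² − (Σx)² = 1898941.31 − 1815756.25 = 83185.06; nΣy² − (Σy)² = 4035.36 − 3091.36 = 944
r = -7710.5 / √(83185.06 × 944) = -7710.5 / 8861.5290 ≈ -0.870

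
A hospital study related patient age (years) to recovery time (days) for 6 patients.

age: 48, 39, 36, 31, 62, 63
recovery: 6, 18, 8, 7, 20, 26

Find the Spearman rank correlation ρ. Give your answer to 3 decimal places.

Rank age: 4, 3, 2, 1, 5, 6
Rank recovery: 1, 4, 3, 2, 5, 6
d = rank(age) − rank(recovery): 3, -1, -1, -1, 0, 0; Σd² = 12
ρ = 1 − 6Σd² / [n(n²−1)] = 1 − 6×12 / (6×35) = 1 − 72/210 ≈ 0.657

0.657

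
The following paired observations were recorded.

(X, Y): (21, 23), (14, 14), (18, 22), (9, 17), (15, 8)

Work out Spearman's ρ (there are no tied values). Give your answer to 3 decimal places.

Rank X: 5, 2, 4, 1, 3
Rank Y: 5, 2, 4, 3, 1
d = rank(X) − rank(Y): 0, 0, 0, -2, 2; Σd² = 8
ρ = 1 − 6Σd² / [n(n²−1)] = 1 − 6×8 / (5×24) = 1 − 48/120 ≈ 0.600

0.600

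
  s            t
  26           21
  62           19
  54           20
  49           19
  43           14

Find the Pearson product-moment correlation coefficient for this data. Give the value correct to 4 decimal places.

n = 5, Σs = 234, Σt = 93, Σs² = 11686, Σt² = 1759, Σst = 4337
nΣst − ΣsΣt = 21685 − 21762 = -77
nΣs² − (Σs)² = 58430 − 54756 = 3674; nΣt² − (Σt)² = 8795 − 8649 = 146
r = -77 / √(3674 × 146) = -77 / 732.3961 ≈ -0.1051

-0.1051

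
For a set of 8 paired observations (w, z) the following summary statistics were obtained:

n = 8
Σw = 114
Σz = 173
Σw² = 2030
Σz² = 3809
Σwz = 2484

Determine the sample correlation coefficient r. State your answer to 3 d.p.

r = (nΣwz − ΣwΣz) / √[(nΣw² − (Σw)²)(nΣz² − (Σz)²)]
Numerator: 8×2484 − 114×173 = 150
Denominator: √[(16240 − 12996)(30472 − 29929)] = √[3244 × 543] = 1327.2121
r = 150 / 1327.2121 ≈ 0.113

0.113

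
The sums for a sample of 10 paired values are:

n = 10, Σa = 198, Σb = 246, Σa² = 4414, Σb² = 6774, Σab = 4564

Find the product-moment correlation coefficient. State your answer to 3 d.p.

-0.514

r = (nΣab − ΣaΣb) / √[(nΣa² − (Σa)²)(nΣb² − (Σb)²)]
Numerator: 10×4564 − 198×246 = -3068
Denominator: √[(44140 − 39204)(67740 − 60516)] = √[4936 × 7224] = 5971.4039
r = -3068 / 5971.4039 ≈ -0.514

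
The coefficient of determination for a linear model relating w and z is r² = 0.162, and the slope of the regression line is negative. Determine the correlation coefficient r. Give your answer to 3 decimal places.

|r| = √0.162 = 0.402
The association is negative, so r = −0.402.

-0.402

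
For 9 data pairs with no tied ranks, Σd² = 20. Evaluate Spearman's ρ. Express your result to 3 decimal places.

ρ = 1 − 6Σd² / [n(n²−1)] = 1 − 6×20 / (9×80)
  = 1 − 120/720 = 1 − 0.1667 ≈ 0.833

0.833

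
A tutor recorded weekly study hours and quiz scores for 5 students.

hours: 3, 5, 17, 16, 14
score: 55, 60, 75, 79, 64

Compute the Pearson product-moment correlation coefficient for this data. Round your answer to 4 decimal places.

n = 5, Σx = 55, Σy = 333, Σx² = 775, Σy² = 22587, Σxy = 3900
nΣxy − ΣxΣy = 19500 − 18315 = 1185
nΣx² − (Σx)² = 3875 − 3025 = 850; nΣy² − (Σy)² = 112935 − 110889 = 2046
r = 1185 / √(850 × 2046) = 1185 / 1318.7494 ≈ 0.8986

0.8986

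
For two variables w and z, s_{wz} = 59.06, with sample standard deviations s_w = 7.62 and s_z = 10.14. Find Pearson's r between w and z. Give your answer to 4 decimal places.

0.7644

r = Cov(w,z) / (s_w · s_z) = 59.06 / (7.62 × 10.14)
  = 59.06 / 77.2668 ≈ 0.7644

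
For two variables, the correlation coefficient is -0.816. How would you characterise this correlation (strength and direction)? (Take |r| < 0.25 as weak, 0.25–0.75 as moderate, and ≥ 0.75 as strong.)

r = -0.816 < 0 so the relationship is negative.
|r| = 0.816, which falls in the strong range.

strong negative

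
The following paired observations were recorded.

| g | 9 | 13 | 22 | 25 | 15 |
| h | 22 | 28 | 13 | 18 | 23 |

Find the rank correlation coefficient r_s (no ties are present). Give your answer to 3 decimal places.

Rank g: 1, 2, 4, 5, 3
Rank h: 3, 5, 1, 2, 4
d = rank(g) − rank(h): -2, -3, 3, 3, -1; Σd² = 32
ρ = 1 − 6Σd² / [n(n²−1)] = 1 − 6×32 / (5×24) = 1 − 192/120 ≈ -0.600

-0.600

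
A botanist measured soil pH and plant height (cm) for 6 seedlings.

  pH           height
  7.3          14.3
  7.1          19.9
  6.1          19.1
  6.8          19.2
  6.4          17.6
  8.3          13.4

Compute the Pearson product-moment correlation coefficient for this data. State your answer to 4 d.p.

-0.7400

n = 6, Σx = 42, Σy = 103.5, Σx² = 297, Σy² = 1823.27, Σxy = 716.61
nΣxy − ΣxΣy = 4299.66 − 4347 = -47.34
nΣx² − (Σx)² = 1782 − 1764 = 18; nΣy² − (Σy)² = 10939.62 − 10712.25 = 227.37
r = -47.34 / √(18 × 227.37) = -47.34 / 63.9739 ≈ -0.7400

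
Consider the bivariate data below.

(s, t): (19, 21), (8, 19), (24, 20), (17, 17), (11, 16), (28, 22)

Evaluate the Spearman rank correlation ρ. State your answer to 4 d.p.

Rank s: 4, 1, 5, 3, 2, 6
Rank t: 5, 3, 4, 2, 1, 6
d = rank(s) − rank(t): -1, -2, 1, 1, 1, 0; Σd² = 8
ρ = 1 − 6Σd² / [n(n²−1)] = 1 − 6×8 / (6×35) = 1 − 48/210 ≈ 0.7714

0.7714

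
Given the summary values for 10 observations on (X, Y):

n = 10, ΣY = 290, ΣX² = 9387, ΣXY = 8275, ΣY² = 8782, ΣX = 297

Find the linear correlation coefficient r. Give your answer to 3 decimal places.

r = (nΣXY − ΣXΣY) / √[(nΣX² − (ΣX)²)(nΣY² − (ΣY)²)]
Numerator: 10×8275 − 297×290 = -3380
Denominator: √[(93870 − 88209)(87820 − 84100)] = √[5661 × 3720] = 4588.9999
r = -3380 / 4588.9999 ≈ -0.737

-0.737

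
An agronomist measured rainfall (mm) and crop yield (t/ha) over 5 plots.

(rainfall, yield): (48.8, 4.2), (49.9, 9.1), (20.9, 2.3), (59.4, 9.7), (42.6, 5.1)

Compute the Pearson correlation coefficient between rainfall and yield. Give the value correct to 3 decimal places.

0.831

n = 5, Σx = 221.6, Σy = 30.4, Σx² = 10651.38, Σy² = 225.84, Σxy = 1500.56
nΣxy − ΣxΣy = 7502.8 − 6736.64 = 766.16
nΣx² − (Σx)² = 53256.9 − 49106.56 = 4150.34; nΣy² − (Σy)² = 1129.2 − 924.16 = 205.04
r = 766.16 / √(4150.34 × 205.04) = 766.16 / 922.4889 ≈ 0.831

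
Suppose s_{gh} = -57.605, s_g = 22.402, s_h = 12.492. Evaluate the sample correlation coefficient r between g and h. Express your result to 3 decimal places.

r = Cov(g,h) / (s_g · s_h) = -57.605 / (22.402 × 12.492)
  = -57.605 / 279.8458 ≈ -0.206

-0.206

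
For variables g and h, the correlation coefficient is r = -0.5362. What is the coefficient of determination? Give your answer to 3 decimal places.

0.288

r² = (-0.5362)² = 0.288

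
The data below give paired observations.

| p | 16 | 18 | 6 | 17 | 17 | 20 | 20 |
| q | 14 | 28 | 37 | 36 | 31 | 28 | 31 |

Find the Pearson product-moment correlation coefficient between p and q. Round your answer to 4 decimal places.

n = 7, Σp = 114, Σq = 205, Σp² = 1994, Σq² = 6351, Σpq = 3269
nΣpq − ΣpΣq = 22883 − 23370 = -487
nΣp² − (Σp)² = 13958 − 12996 = 962; nΣq² − (Σq)² = 44457 − 42025 = 2432
r = -487 / √(962 × 2432) = -487 / 1529.5699 ≈ -0.3184

-0.3184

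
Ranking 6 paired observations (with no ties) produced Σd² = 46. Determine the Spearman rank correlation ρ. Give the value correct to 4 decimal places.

ρ = 1 − 6Σd² / [n(n²−1)] = 1 − 6×46 / (6×35)
  = 1 − 276/210 = 1 − 1.31429 ≈ -0.3143

-0.3143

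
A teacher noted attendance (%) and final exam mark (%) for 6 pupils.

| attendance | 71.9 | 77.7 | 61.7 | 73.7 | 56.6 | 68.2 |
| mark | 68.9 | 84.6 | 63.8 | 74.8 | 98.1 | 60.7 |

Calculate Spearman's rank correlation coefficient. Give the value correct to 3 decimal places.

0.086

Rank attendance: 4, 6, 2, 5, 1, 3
Rank mark: 3, 5, 2, 4, 6, 1
d = rank(attendance) − rank(mark): 1, 1, 0, 1, -5, 2; Σd² = 32
ρ = 1 − 6Σd² / [n(n²−1)] = 1 − 6×32 / (6×35) = 1 − 192/210 ≈ 0.086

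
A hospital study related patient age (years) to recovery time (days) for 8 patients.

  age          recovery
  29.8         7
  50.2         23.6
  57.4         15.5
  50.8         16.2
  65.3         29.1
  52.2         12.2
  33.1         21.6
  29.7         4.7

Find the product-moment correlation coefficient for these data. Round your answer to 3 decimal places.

n = 8, Σx = 368.5, Σy = 129.9, Σx² = 18250.11, Σy² = 2592.95, Σxy = 6497.6
nΣxy − ΣxΣy = 51980.8 − 47868.15 = 4112.65
nΣx² − (Σx)² = 146000.88 − 135792.25 = 10208.63; nΣy² − (Σy)² = 20743.6 − 16874.01 = 3869.59
r = 4112.65 / √(10208.63 × 3869.59) = 4112.65 / 6285.1581 ≈ 0.654

0.654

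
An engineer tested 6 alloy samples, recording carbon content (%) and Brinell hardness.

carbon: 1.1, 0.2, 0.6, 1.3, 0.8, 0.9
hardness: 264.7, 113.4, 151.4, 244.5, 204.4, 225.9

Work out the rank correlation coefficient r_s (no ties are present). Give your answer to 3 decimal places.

Rank carbon: 5, 1, 2, 6, 3, 4
Rank hardness: 6, 1, 2, 5, 3, 4
d = rank(carbon) − rank(hardness): -1, 0, 0, 1, 0, 0; Σd² = 2
ρ = 1 − 6Σd² / [n(n²−1)] = 1 − 6×2 / (6×35) = 1 − 12/210 ≈ 0.943

0.943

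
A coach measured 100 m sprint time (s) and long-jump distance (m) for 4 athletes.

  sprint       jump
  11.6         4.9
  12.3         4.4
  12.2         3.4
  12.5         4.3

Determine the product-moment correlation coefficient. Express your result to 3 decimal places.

-0.496

n = 4, Σx = 48.6, Σy = 17, Σx² = 590.94, Σy² = 73.42, Σxy = 206.19
nΣxy − ΣxΣy = 824.76 − 826.2 = -1.44
nΣx² − (Σx)² = 2363.76 − 2361.96 = 1.8; nΣy² − (Σy)² = 293.68 − 289 = 4.68
r = -1.44 / √(1.8 × 4.68) = -1.44 / 2.9024 ≈ -0.496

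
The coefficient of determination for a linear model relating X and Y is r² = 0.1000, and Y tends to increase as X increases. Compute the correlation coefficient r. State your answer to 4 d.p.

0.3162

|r| = √0.1000 = 0.3162
The association is positive, so r = 0.3162.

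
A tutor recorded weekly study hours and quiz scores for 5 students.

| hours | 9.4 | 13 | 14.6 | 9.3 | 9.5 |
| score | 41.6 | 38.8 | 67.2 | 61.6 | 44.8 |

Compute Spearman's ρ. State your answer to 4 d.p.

0.1000

Rank hours: 2, 4, 5, 1, 3
Rank score: 2, 1, 5, 4, 3
d = rank(hours) − rank(score): 0, 3, 0, -3, 0; Σd² = 18
ρ = 1 − 6Σd² / [n(n²−1)] = 1 − 6×18 / (5×24) = 1 − 108/120 ≈ 0.1000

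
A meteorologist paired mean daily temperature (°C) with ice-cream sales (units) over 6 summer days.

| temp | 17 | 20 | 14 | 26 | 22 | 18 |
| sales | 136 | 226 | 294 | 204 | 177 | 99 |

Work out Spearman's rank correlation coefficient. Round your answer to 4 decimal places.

-0.0857

Rank temp: 2, 4, 1, 6, 5, 3
Rank sales: 2, 5, 6, 4, 3, 1
d = rank(temp) − rank(sales): 0, -1, -5, 2, 2, 2; Σd² = 38
ρ = 1 − 6Σd² / [n(n²−1)] = 1 − 6×38 / (6×35) = 1 − 228/210 ≈ -0.0857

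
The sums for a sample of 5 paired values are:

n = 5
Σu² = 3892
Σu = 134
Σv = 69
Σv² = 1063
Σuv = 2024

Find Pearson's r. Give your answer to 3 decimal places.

r = (nΣuv − ΣuΣv) / √[(nΣu² − (Σu)²)(nΣv² − (Σv)²)]
Numerator: 5×2024 − 134×69 = 874
Denominator: √[(19460 − 17956)(5315 − 4761)] = √[1504 × 554] = 912.8067
r = 874 / 912.8067 ≈ 0.957

0.957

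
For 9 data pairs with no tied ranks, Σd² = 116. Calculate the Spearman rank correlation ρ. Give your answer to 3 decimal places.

0.033

ρ = 1 − 6Σd² / [n(n²−1)] = 1 − 6×116 / (9×80)
  = 1 − 696/720 = 1 − 0.9667 ≈ 0.033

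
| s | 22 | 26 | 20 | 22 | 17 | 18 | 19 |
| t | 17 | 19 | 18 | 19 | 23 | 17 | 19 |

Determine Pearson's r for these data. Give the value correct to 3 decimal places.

-0.307

n = 7, Σs = 144, Σt = 132, Σs² = 3018, Σt² = 2514, Σst = 2704
nΣst − ΣsΣt = 18928 − 19008 = -80
nΣs² − (Σs)² = 21126 − 20736 = 390; nΣt² − (Σt)² = 17598 − 17424 = 174
r = -80 / √(390 × 174) = -80 / 260.4995 ≈ -0.307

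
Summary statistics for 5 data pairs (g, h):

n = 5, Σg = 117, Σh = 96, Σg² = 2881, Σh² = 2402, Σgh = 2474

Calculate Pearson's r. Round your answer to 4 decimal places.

0.8046

r = (nΣgh − ΣgΣh) / √[(nΣg² − (Σg)²)(nΣh² − (Σh)²)]
Numerator: 5×2474 − 117×96 = 1138
Denominator: √[(14405 − 13689)(12010 − 9216)] = √[716 × 2794] = 1414.3917
r = 1138 / 1414.3917 ≈ 0.8046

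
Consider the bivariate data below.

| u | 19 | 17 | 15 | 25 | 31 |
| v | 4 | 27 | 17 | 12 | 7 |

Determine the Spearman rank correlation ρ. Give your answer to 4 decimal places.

Rank u: 3, 2, 1, 4, 5
Rank v: 1, 5, 4, 3, 2
d = rank(u) − rank(v): 2, -3, -3, 1, 3; Σd² = 32
ρ = 1 − 6Σd² / [n(n²−1)] = 1 − 6×32 / (5×24) = 1 − 192/120 ≈ -0.6000

-0.6000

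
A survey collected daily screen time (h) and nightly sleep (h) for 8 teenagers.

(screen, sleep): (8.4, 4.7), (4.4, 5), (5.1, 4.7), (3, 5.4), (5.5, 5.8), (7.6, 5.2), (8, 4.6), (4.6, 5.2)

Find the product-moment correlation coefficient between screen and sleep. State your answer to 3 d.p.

-0.483

n = 8, Σx = 46.6, Σy = 40.6, Σx² = 298.1, Σy² = 207.22, Σxy = 233.79
nΣxy − ΣxΣy = 1870.32 − 1891.96 = -21.64
nΣx² − (Σx)² = 2384.8 − 2171.56 = 213.24; nΣy² − (Σy)² = 1657.76 − 1648.36 = 9.4
r = -21.64 / √(213.24 × 9.4) = -21.64 / 44.7712 ≈ -0.483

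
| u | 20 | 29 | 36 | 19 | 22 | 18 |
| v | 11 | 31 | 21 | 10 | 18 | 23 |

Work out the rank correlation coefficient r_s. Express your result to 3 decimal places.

Rank u: 3, 5, 6, 2, 4, 1
Rank v: 2, 6, 4, 1, 3, 5
d = rank(u) − rank(v): 1, -1, 2, 1, 1, -4; Σd² = 24
ρ = 1 − 6Σd² / [n(n²−1)] = 1 − 6×24 / (6×35) = 1 − 144/210 ≈ 0.314

0.314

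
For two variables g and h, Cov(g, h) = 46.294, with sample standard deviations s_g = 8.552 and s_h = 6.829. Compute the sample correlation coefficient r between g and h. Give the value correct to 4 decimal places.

0.7927

r = Cov(g,h) / (s_g · s_h) = 46.294 / (8.552 × 6.829)
  = 46.294 / 58.4016 ≈ 0.7927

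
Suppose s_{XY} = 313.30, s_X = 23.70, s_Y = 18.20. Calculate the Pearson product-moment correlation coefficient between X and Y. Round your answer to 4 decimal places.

0.7263

r = Cov(X,Y) / (s_X · s_Y) = 313.30 / (23.70 × 18.20)
  = 313.30 / 431.3400 ≈ 0.7263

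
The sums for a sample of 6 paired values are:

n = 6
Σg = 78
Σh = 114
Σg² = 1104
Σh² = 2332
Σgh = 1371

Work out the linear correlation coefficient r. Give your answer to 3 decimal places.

-0.908

r = (nΣgh − ΣgΣh) / √[(nΣg² − (Σg)²)(nΣh² − (Σh)²)]
Numerator: 6×1371 − 78×114 = -666
Denominator: √[(6624 − 6084)(13992 − 12996)] = √[540 × 996] = 733.3758
r = -666 / 733.3758 ≈ -0.908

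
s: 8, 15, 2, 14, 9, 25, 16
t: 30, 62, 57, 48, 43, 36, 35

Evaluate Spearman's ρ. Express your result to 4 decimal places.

Rank s: 2, 5, 1, 4, 3, 7, 6
Rank t: 1, 7, 6, 5, 4, 3, 2
d = rank(s) − rank(t): 1, -2, -5, -1, -1, 4, 4; Σd² = 64
ρ = 1 − 6Σd² / [n(n²−1)] = 1 − 6×64 / (7×48) = 1 − 384/336 ≈ -0.1429

-0.1429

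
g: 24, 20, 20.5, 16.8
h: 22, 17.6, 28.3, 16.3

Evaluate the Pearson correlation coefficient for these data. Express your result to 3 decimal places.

0.473

n = 4, Σg = 81.3, Σh = 84.2, Σg² = 1678.49, Σh² = 1860.34, Σgh = 1733.99
nΣgh − ΣgΣh = 6935.96 − 6845.46 = 90.5
nΣg² − (Σg)² = 6713.96 − 6609.69 = 104.27; nΣh² − (Σh)² = 7441.36 − 7089.64 = 351.72
r = 90.5 / √(104.27 × 351.72) = 90.5 / 191.5042 ≈ 0.473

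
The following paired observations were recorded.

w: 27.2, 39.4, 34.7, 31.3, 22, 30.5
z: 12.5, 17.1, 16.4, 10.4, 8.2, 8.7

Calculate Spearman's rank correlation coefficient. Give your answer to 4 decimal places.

Rank w: 2, 6, 5, 4, 1, 3
Rank z: 4, 6, 5, 3, 1, 2
d = rank(w) − rank(z): -2, 0, 0, 1, 0, 1; Σd² = 6
ρ = 1 − 6Σd² / [n(n²−1)] = 1 − 6×6 / (6×35) = 1 − 36/210 ≈ 0.8286

0.8286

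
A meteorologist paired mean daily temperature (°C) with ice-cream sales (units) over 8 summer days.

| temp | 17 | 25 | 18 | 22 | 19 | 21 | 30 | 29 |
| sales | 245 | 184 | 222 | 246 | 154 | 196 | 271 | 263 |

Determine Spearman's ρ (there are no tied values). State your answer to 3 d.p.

0.500

Rank temp: 1, 6, 2, 5, 3, 4, 8, 7
Rank sales: 5, 2, 4, 6, 1, 3, 8, 7
d = rank(temp) − rank(sales): -4, 4, -2, -1, 2, 1, 0, 0; Σd² = 42
ρ = 1 − 6Σd² / [n(n²−1)] = 1 − 6×42 / (8×63) = 1 − 252/504 ≈ 0.500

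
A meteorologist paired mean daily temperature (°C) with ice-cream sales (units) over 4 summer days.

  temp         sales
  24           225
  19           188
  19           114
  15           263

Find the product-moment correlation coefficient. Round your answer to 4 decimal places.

-0.1772

n = 4, Σx = 77, Σy = 790, Σx² = 1523, Σy² = 168134, Σxy = 15083
nΣxy − ΣxΣy = 60332 − 60830 = -498
nΣx² − (Σx)² = 6092 − 5929 = 163; nΣy² − (Σy)² = 672536 − 624100 = 48436
r = -498 / √(163 × 48436) = -498 / 2809.8164 ≈ -0.1772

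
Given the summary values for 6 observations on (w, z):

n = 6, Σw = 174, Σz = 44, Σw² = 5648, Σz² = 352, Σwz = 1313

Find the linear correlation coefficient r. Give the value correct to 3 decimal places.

r = (nΣwz − ΣwΣz) / √[(nΣw² − (Σw)²)(nΣz² − (Σz)²)]
Numerator: 6×1313 − 174×44 = 222
Denominator: √[(33888 − 30276)(2112 − 1936)] = √[3612 × 176] = 797.3155
r = 222 / 797.3155 ≈ 0.278

0.278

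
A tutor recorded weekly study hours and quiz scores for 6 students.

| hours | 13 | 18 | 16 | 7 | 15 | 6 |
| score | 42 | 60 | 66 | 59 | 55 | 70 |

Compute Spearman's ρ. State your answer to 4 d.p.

-0.0857

Rank hours: 3, 6, 5, 2, 4, 1
Rank score: 1, 4, 5, 3, 2, 6
d = rank(hours) − rank(score): 2, 2, 0, -1, 2, -5; Σd² = 38
ρ = 1 − 6Σd² / [n(n²−1)] = 1 − 6×38 / (6×35) = 1 − 228/210 ≈ -0.0857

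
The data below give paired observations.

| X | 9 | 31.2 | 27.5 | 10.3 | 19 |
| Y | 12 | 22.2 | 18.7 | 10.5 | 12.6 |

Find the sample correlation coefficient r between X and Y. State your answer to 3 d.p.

n = 5, ΣX = 97, ΣY = 76, ΣX² = 2277.78, ΣY² = 1255.54, ΣXY = 1662.44
nΣXY − ΣXΣY = 8312.2 − 7372 = 940.2
nΣX² − (ΣX)² = 11388.9 − 9409 = 1979.9; nΣY² − (ΣY)² = 6277.7 − 5776 = 501.7
r = 940.2 / √(1979.9 × 501.7) = 940.2 / 996.6523 ≈ 0.943

0.943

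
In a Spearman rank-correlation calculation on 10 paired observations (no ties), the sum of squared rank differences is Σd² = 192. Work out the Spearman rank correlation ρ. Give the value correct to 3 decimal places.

-0.164

ρ = 1 − 6Σd² / [n(n²−1)] = 1 − 6×192 / (10×99)
  = 1 − 1152/990 = 1 − 1.1636 ≈ -0.164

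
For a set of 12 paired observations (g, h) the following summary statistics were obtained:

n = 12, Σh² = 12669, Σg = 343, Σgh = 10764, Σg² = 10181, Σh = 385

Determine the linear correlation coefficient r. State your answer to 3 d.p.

-0.696

r = (nΣgh − ΣgΣh) / √[(nΣg² − (Σg)²)(nΣh² − (Σh)²)]
Numerator: 12×10764 − 343×385 = -2887
Denominator: √[(122172 − 117649)(152028 − 148225)] = √[4523 × 3803] = 4147.4051
r = -2887 / 4147.4051 ≈ -0.696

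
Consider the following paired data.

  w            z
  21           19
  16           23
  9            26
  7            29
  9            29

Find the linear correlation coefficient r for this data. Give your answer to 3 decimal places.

-0.968

n = 5, Σw = 62, Σz = 126, Σw² = 908, Σz² = 3248, Σwz = 1465
nΣwz − ΣwΣz = 7325 − 7812 = -487
nΣw² − (Σw)² = 4540 − 3844 = 696; nΣz² − (Σz)² = 16240 − 15876 = 364
r = -487 / √(696 × 364) = -487 / 503.3329 ≈ -0.968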